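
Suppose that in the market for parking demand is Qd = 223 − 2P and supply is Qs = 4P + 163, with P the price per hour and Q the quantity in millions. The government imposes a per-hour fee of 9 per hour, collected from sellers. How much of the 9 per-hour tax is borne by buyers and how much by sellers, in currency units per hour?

Buyers bear 6 per hour; sellers bear 3 per hour.

Without the tax, 223 − 2P = 4P + 163 gives 6P = 60, so P* = 10 and Q* = 203.
With the tax collected from sellers, supply shifts: Qs = 4(P − 9) + 163.
Solving gives Q = 191 with buyers paying 16 and sellers receiving 7 (the 9 wedge).
Burden on buyers: 6; on sellers: 3. (They sum to 9.)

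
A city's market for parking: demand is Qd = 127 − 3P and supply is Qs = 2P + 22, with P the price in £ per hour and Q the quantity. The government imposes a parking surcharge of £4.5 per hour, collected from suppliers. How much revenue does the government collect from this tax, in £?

Without the tax, 127 − 3P = 2P + 22 gives 5P = 105, so P* = £21 and Q* = 64.
With the tax collected from suppliers, supply shifts: Qs = 2(P − 4.5) + 22.
New equilibrium: consumers pay £22.8, suppliers receive £18.3, Q = 58.6. (Wedge: Pb − Ps = 4.5.)
Revenue = t · Q = 4.5 · 58.6 = £263.7.

Tax revenue = £263.7.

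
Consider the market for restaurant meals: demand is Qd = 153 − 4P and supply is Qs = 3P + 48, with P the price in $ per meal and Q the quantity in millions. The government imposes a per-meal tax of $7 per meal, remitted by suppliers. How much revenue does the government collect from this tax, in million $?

Before the tax: set 153 − 4P = 3P + 48 → P* = $15, Q* = 93.
With the tax collected from suppliers, supply shifts: Qs = 3(P − 7) + 48.
New equilibrium: consumers pay $18, suppliers receive $11, Q = 81. (Wedge: Pb − Ps = 7.)
Revenue = t · Q = 7 · 81 = $567.

Tax revenue = $567 million.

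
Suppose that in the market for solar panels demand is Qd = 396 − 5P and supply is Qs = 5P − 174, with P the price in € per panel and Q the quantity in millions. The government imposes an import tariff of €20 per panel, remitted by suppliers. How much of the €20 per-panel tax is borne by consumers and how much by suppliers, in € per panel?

Consumers bear €10 per panel; suppliers bear €10 per panel.

Before the tax: set 396 − 5P = 5P − 174 → P* = €57, Q* = 111.
With the tax collected from suppliers, supply shifts: Qs = 5(P − 20) − 174.
Solving gives Q = 61 with consumers paying €67 and suppliers receiving €47 (the €20 wedge).
Burden on consumers: €10; on suppliers: €10. (They sum to €20.)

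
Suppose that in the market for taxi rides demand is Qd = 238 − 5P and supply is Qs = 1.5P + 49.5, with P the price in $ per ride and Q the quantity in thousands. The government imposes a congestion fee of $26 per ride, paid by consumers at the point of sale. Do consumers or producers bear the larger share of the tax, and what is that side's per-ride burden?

Before the tax: set 238 − 5P = 1.5P + 49.5 → P* = $29, Q* = 93.
With the tax collected from consumers, demand (in seller-price terms) shifts: Qd = 238 − 5(P + 26).
New equilibrium: consumers pay $35, producers receive $9, Q = 63. (Wedge: Pb − Ps = 26.)
Per-ride burden: consumers $6, producers $20.
Producers take the larger share because supply is less price-elastic here (demand slope 5 vs supply slope 1.5).
The less price-elastic side of the market bears the larger share of a per-unit tax.

Producers bear the larger share: $20 per ride.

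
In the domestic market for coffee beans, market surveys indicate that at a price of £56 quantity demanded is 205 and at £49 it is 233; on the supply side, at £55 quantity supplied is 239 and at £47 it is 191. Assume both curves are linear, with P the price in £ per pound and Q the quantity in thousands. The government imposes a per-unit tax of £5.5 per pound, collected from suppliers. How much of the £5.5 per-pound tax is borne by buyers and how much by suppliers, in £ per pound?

Buyers bear £3.3 per pound; suppliers bear £2.2 per pound.

Demand slope: (233 − 205)/(49 − 56) = -4, so Qd = 429 − 4P.
Supply slope: (191 − 239)/(47 − 55) = 6, so Qs = 6P − 91.
Without the tax, 429 − 4P = 6P − 91 gives 10P = 520, so P* = £52 and Q* = 221.
With the tax collected from suppliers, supply shifts: Qs = 6(P − 5.5) − 91.
Solving gives Q = 207.8 with buyers paying £55.3 and suppliers receiving £49.8 (the £5.5 wedge).
Burden on buyers: £3.3; on suppliers: £2.2. (They sum to £5.5.)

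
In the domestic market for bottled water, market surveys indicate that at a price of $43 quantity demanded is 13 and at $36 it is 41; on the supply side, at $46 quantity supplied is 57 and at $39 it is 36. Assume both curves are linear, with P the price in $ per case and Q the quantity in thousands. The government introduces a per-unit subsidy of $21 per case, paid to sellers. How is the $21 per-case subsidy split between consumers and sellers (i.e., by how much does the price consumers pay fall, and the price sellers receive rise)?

Demand slope: (41 − 13)/(36 − 43) = -4, so Qd = 185 − 4P.
Supply slope: (36 − 57)/(39 − 46) = 3, so Qs = 3P − 81.
Without the subsidy, 185 − 4P = 3P − 81 gives 7P = 266, so P* = $38 and Q* = 33.
With a per-unit subsidy paid to sellers, each receives P + 21 per unit sold, so supply becomes Qs = 3(P + 21) − 81.
Solving gives Q = 69 with consumers paying $29 and sellers receiving $50 (the $21 wedge).
Gain to consumers: $9; to sellers: $12. (They sum to $21.)

Consumers gain $9 per case; sellers gain $12 per case.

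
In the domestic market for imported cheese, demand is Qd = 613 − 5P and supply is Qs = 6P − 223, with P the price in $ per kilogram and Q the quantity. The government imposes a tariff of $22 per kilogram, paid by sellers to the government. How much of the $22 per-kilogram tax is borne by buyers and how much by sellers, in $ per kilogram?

Buyers bear $12 per kilogram; sellers bear $10 per kilogram.

Without the tax, 613 − 5P = 6P − 223 gives 11P = 836, so P* = $76 and Q* = 233.
With the tax collected from sellers, supply shifts: Qs = 6(P − 22) − 223.
New equilibrium: buyers pay $88, sellers receive $66, Q = 173. (Wedge: Pb − Ps = 22.)
Burden on buyers: $12; on sellers: $10. (They sum to $22.)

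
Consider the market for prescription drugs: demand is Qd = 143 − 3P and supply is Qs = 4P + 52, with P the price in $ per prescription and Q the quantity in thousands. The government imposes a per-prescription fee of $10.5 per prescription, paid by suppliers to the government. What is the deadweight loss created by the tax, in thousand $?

Before the tax: set 143 − 3P = 4P + 52 → P* = $13, Q* = 104.
With the tax collected from suppliers, supply shifts: Qs = 4(P − 10.5) + 52.
New equilibrium: buyers pay $19, suppliers receive $8.5, Q = 86. (Wedge: Pb − Ps = 10.5.)
Quantity falls by |ΔQ| = |104 − 86| = 18.
DWL = ½ · t · |ΔQ| = ½ · 10.5 · 18 = $94.5.

Deadweight loss = $94.5 thousand.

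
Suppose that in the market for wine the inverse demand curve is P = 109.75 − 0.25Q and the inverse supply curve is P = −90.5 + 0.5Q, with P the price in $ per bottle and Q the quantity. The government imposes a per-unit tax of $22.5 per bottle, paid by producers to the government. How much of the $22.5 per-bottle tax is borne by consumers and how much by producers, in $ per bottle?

Rewrite in direct form: Qd = 439 − 4P and Qs = 2P + 181.
Before the tax: set 439 − 4P = 2P + 181 → P* = $43, Q* = 267.
With the tax collected from producers, supply shifts: Qs = 2(P − 22.5) + 181.
New equilibrium: consumers pay $50.5, producers receive $28, Q = 237. (Wedge: Pb − Ps = 22.5.)
Burden on consumers: $7.5; on producers: $15. (They sum to $22.5.)
The less price-elastic side of the market bears the larger share of a per-unit tax.

Consumers bear $7.5 per bottle; producers bear $15 per bottle.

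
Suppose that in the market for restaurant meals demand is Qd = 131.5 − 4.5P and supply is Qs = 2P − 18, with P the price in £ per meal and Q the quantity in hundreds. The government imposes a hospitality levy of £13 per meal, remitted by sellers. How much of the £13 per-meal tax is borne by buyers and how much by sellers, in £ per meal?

Before the tax: set 131.5 − 4.5P = 2P − 18 → P* = £23, Q* = 28.
With the tax collected from sellers, supply shifts: Qs = 2(P − 13) − 18.
Solving gives Q = 10 with buyers paying £27 and sellers receiving £14 (the £13 wedge).
Burden on buyers: £4; on sellers: £9. (They sum to £13.)
The less price-elastic side of the market bears the larger share of a per-unit tax.

Buyers bear £4 per meal; sellers bear £9 per meal.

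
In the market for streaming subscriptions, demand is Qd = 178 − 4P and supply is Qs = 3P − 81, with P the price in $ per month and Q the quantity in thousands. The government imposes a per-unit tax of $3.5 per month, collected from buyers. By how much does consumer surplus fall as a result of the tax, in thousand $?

Without the tax, 178 − 4P = 3P − 81 gives 7P = 259, so P* = $37 and Q* = 30.
With the tax collected from buyers, demand (in seller-price terms) shifts: Qd = 178 − 4(P + 3.5).
Solving gives Q = 24 with buyers paying $38.5 and producers receiving $35 (the $3.5 wedge).
ΔCS is the trapezoid between Q = 24 and Q = 30 of height $1.5: ½ · (30 + 24) · 1.5 = $40.5.

Consumer surplus falls by $40.5 thousand.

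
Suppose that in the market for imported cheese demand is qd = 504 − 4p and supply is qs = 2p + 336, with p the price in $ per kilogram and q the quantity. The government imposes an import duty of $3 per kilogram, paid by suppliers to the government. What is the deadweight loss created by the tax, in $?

Without the tax, 504 − 4p = 2p + 336 gives 6p = 168, so p* = $28 and q* = 392.
With the tax collected from suppliers, supply shifts: qs = 2(p − 3) + 336.
New equilibrium: buyers pay $29, suppliers receive $26, q = 388. (Wedge: pb − ps = 3.)
Quantity falls by |ΔQ| = |392 − 388| = 4.
DWL = ½ · t · |ΔQ| = ½ · 3 · 4 = $6.

Deadweight loss = $6.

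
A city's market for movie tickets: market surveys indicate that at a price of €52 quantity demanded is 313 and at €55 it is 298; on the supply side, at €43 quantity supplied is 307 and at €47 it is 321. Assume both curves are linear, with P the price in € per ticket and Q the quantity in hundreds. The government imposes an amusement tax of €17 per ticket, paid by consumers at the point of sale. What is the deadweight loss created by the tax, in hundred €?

Deadweight loss = €297.5 hundred.

Demand slope: (298 − 313)/(55 − 52) = -5, so Qd = 573 − 5P.
Supply slope: (321 − 307)/(47 − 43) = 3.5, so Qs = 3.5P + 156.5.
Before the tax: set 573 − 5P = 3.5P + 156.5 → P* = €49, Q* = 328.
With the tax collected from consumers, demand (in seller-price terms) shifts: Qd = 573 − 5(P + 17).
Solving gives Q = 293 with consumers paying €56 and suppliers receiving €39 (the €17 wedge).
Quantity falls by |ΔQ| = |328 − 293| = 35.
DWL = ½ · t · |ΔQ| = ½ · 17 · 35 = €297.5.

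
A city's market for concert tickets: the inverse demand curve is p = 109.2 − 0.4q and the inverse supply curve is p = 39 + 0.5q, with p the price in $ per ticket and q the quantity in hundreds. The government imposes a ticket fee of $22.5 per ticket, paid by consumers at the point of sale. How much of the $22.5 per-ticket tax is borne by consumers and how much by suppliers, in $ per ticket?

Inverting to q(p) form: qd = 273 − 2.5p; qs = 2p − 78.
Without the tax, 273 − 2.5p = 2p − 78 gives 4.5p = 351, so p* = $78 and q* = 78.
With the tax collected from consumers, demand (in seller-price terms) shifts: qd = 273 − 2.5(p + 22.5).
Solving gives q = 53 with consumers paying $88 and suppliers receiving $65.5 (the $22.5 wedge).
Burden on consumers: $10; on suppliers: $12.5. (They sum to $22.5.)
The less price-elastic side of the market bears the larger share of a per-unit tax.

Consumers bear $10 per ticket; suppliers bear $12.5 per ticket.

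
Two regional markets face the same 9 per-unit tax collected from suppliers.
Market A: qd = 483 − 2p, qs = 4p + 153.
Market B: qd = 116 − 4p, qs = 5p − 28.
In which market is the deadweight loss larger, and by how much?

Market B, by 36.

Market A: pre-tax p* = 55, q* = 373; post-tax q = 361; deadweight loss = 54.
Market B: pre-tax p* = 16, q* = 52; post-tax q = 32; deadweight loss = 90.
Difference: 54 vs 90 → market B is larger by 36.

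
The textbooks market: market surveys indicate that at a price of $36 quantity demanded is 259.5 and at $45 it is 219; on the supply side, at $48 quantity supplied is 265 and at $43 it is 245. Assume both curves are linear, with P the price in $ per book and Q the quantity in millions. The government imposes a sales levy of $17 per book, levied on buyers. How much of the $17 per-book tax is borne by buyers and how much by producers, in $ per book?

Buyers bear $8 per book; producers bear $9 per book.

Demand slope: (219 − 259.5)/(45 − 36) = -4.5, so Qd = 421.5 − 4.5P.
Supply slope: (245 − 265)/(43 − 48) = 4, so Qs = 4P + 73.
Before the tax: set 421.5 − 4.5P = 4P + 73 → P* = $41, Q* = 237.
With the tax collected from buyers, demand (in seller-price terms) shifts: Qd = 421.5 − 4.5(P + 17).
New equilibrium: buyers pay $49, producers receive $32, Q = 201. (Wedge: Pb − Ps = 17.)
Burden on buyers: $8; on producers: $9. (They sum to $17.)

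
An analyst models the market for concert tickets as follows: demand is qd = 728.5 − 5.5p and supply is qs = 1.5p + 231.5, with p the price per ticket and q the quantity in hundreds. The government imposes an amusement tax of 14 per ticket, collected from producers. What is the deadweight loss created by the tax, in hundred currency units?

Deadweight loss = 115.5 hundred.

Before the tax: set 728.5 − 5.5p = 1.5p + 231.5 → p* = 71, q* = 338.
With the tax collected from producers, supply shifts: qs = 1.5(p − 14) + 231.5.
Solving gives q = 321.5 with buyers paying 74 and producers receiving 60 (the 14 wedge).
Quantity falls by |ΔQ| = |338 − 321.5| = 16.5.
DWL = ½ · t · |ΔQ| = ½ · 14 · 16.5 = 115.5.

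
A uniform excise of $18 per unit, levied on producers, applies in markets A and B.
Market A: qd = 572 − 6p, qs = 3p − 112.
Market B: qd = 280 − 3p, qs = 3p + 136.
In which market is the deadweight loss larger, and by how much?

Market A: pre-tax p* = $76, q* = 116; post-tax q = 80; deadweight loss = $324.
Market B: pre-tax p* = $24, q* = 208; post-tax q = 181; deadweight loss = $243.
Difference: $324 vs $243 → market A is larger by $81.

Market A, by $81.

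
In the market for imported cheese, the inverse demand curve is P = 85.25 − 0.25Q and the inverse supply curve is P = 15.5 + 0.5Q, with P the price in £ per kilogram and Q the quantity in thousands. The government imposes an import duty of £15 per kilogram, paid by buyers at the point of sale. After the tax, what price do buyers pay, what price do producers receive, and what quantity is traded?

Inverting to Q(P) form: Qd = 341 − 4P; Qs = 2P − 31.
Without the tax, 341 − 4P = 2P − 31 gives 6P = 372, so P* = £62 and Q* = 93.
With the tax collected from buyers, demand (in seller-price terms) shifts: Qd = 341 − 4(P + 15).
New equilibrium: buyers pay £67, producers receive £52, Q = 73. (Wedge: Pb − Ps = 15.)

Buyers pay £67; producers receive £52; quantity = 73.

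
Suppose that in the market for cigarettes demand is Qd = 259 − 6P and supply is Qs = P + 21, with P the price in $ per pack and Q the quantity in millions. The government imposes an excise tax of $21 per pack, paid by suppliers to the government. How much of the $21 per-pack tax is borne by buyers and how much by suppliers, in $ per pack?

Buyers bear $3 per pack; suppliers bear $18 per pack.

Without the tax, 259 − 6P = P + 21 gives 7P = 238, so P* = $34 and Q* = 55.
With the tax collected from suppliers, supply shifts: Qs = (P − 21) + 21.
New equilibrium: buyers pay $37, suppliers receive $16, Q = 37. (Wedge: Pb − Ps = 21.)
Burden on buyers: $3; on suppliers: $18. (They sum to $21.)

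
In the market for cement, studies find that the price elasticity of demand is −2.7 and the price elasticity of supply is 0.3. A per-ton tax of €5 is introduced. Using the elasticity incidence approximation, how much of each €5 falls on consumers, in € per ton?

Incidence ratio: consumers' share ≈ εs / (εs + |εd|) = 0.3 / (0.3 + 2.7) = 0.1.
So consumers bear ≈ 0.1 × €5 = €0.5; sellers bear €4.5.

Consumers bear ≈ €0.5 per ton.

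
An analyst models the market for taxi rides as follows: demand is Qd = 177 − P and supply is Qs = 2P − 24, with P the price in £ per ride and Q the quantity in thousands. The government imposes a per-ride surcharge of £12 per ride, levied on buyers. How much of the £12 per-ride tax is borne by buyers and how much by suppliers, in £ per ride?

Buyers bear £8 per ride; suppliers bear £4 per ride.

Without the tax, 177 − P = 2P − 24 gives 3P = 201, so P* = £67 and Q* = 110.
With the tax collected from buyers, demand (in seller-price terms) shifts: Qd = 177 − (P + 12).
Solving gives Q = 102 with buyers paying £75 and suppliers receiving £63 (the £12 wedge).
Burden on buyers: £8; on suppliers: £4. (They sum to £12.)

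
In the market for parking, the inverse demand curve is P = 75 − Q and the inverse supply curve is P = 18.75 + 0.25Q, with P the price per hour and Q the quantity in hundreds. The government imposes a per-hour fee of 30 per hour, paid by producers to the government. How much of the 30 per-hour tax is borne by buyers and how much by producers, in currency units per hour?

Rewrite in direct form: Qd = 75 − P and Qs = 4P − 75.
Without the tax, 75 − P = 4P − 75 gives 5P = 150, so P* = 30 and Q* = 45.
With the tax collected from producers, supply shifts: Qs = 4(P − 30) − 75.
Solving gives Q = 21 with buyers paying 54 and producers receiving 24 (the 30 wedge).
Burden on buyers: 24; on producers: 6. (They sum to 30.)
The less price-elastic side of the market bears the larger share of a per-unit tax.

Buyers bear 24 per hour; producers bear 6 per hour.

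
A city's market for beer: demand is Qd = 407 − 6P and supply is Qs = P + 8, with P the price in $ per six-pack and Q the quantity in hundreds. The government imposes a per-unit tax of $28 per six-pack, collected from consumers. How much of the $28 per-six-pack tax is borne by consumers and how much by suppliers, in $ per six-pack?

Consumers bear $4 per six-pack; suppliers bear $24 per six-pack.

Before the tax: set 407 − 6P = P + 8 → P* = $57, Q* = 65.
With the tax collected from consumers, demand (in seller-price terms) shifts: Qd = 407 − 6(P + 28).
New equilibrium: consumers pay $61, suppliers receive $33, Q = 41. (Wedge: Pb − Ps = 28.)
Burden on consumers: $4; on suppliers: $24. (They sum to $28.)
The less price-elastic side of the market bears the larger share of a per-unit tax.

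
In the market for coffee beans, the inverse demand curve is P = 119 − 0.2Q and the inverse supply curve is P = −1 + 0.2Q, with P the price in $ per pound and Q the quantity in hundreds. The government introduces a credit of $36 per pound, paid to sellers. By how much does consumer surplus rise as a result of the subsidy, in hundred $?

Consumer surplus rises by $6210 hundred.

Inverting to Q(P) form: Qd = 595 − 5P; Qs = 5P + 5.
Without the subsidy, 595 − 5P = 5P + 5 gives 10P = 590, so P* = $59 and Q* = 300.
With a per-unit subsidy paid to sellers, each receives P + 36 per unit sold, so supply becomes Qs = 5(P + 36) + 5.
Solving gives Q = 390 with buyers paying $41 and sellers receiving $77 (the $36 wedge).
ΔCS is the trapezoid between Q = 390 and Q = 300 of height $18: ½ · (300 + 390) · 18 = $6210.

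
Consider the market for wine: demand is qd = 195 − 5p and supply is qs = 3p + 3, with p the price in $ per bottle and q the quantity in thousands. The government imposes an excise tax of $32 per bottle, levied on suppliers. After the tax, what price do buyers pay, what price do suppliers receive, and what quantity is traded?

Without the tax, 195 − 5p = 3p + 3 gives 8p = 192, so p* = $24 and q* = 75.
With the tax collected from suppliers, supply shifts: qs = 3(p − 32) + 3.
New equilibrium: buyers pay $36, suppliers receive $4, q = 15. (Wedge: pb − ps = 32.)
The less price-elastic side of the market bears the larger share of a per-unit tax.

Buyers pay $36; suppliers receive $4; quantity = 15.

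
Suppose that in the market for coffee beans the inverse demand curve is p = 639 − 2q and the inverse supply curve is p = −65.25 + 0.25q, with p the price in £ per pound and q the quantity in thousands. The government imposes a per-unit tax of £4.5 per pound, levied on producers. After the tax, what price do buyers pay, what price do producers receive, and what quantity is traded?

Buyers pay £17; producers receive £12.5; quantity = 311.

Rewrite in direct form: qd = 319.5 − 0.5p and qs = 4p + 261.
Before the tax: set 319.5 − 0.5p = 4p + 261 → p* = £13, q* = 313.
With the tax collected from producers, supply shifts: qs = 4(p − 4.5) + 261.
New equilibrium: buyers pay £17, producers receive £12.5, q = 311. (Wedge: pb − ps = 4.5.)
The less price-elastic side of the market bears the larger share of a per-unit tax.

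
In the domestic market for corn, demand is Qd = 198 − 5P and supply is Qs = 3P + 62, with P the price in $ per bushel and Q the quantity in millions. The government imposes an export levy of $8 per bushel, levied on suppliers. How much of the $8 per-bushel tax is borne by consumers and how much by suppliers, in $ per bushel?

Consumers bear $3 per bushel; suppliers bear $5 per bushel.

Without the tax, 198 − 5P = 3P + 62 gives 8P = 136, so P* = $17 and Q* = 113.
With the tax collected from suppliers, supply shifts: Qs = 3(P − 8) + 62.
New equilibrium: consumers pay $20, suppliers receive $12, Q = 98. (Wedge: Pb − Ps = 8.)
Burden on consumers: $3; on suppliers: $5. (They sum to $8.)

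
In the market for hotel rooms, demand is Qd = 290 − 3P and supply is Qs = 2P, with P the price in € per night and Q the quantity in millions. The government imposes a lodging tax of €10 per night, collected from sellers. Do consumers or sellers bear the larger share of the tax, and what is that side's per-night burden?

Before the tax: set 290 − 3P = 2P → P* = €58, Q* = 116.
With the tax collected from sellers, supply shifts: Qs = 2(P − 10).
Solving gives Q = 104 with consumers paying €62 and sellers receiving €52 (the €10 wedge).
Per-night burden: consumers €4, sellers €6.
Sellers take the larger share because supply is less price-elastic here (demand slope 3 vs supply slope 2).
The less price-elastic side of the market bears the larger share of a per-unit tax.

Sellers bear the larger share: €6 per night.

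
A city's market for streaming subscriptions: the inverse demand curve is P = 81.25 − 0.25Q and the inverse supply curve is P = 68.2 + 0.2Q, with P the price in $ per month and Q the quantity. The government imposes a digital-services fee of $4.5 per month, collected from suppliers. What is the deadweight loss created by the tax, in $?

Deadweight loss = $22.5.

Rewrite in direct form: Qd = 325 − 4P and Qs = 5P − 341.
Before the tax: set 325 − 4P = 5P − 341 → P* = $74, Q* = 29.
With the tax collected from suppliers, supply shifts: Qs = 5(P − 4.5) − 341.
Solving gives Q = 19 with consumers paying $76.5 and suppliers receiving $72 (the $4.5 wedge).
Quantity falls by |ΔQ| = |29 − 19| = 10.
DWL = ½ · t · |ΔQ| = ½ · 4.5 · 10 = $22.5.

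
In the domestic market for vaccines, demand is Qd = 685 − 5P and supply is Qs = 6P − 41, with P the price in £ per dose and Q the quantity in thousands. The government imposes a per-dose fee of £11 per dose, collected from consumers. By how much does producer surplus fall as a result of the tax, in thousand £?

Producer surplus falls by £1700 thousand.

Without the tax, 685 − 5P = 6P − 41 gives 11P = 726, so P* = £66 and Q* = 355.
With the tax collected from consumers, demand (in seller-price terms) shifts: Qd = 685 − 5(P + 11).
Solving gives Q = 325 with consumers paying £72 and sellers receiving £61 (the £11 wedge).
ΔPS is the trapezoid between Q = 325 and Q = 355 of height £5: ½ · (355 + 325) · 5 = £1700.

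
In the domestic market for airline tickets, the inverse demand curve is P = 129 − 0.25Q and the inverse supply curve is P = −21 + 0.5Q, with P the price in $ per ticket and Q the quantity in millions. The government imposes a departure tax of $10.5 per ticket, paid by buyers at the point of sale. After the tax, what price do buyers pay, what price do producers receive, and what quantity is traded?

Inverting to Q(P) form: Qd = 516 − 4P; Qs = 2P + 42.
Before the tax: set 516 − 4P = 2P + 42 → P* = $79, Q* = 200.
With the tax collected from buyers, demand (in seller-price terms) shifts: Qd = 516 − 4(P + 10.5).
New equilibrium: buyers pay $82.5, producers receive $72, Q = 186. (Wedge: Pb − Ps = 10.5.)
The less price-elastic side of the market bears the larger share of a per-unit tax.

Buyers pay $82.5; producers receive $72; quantity = 186.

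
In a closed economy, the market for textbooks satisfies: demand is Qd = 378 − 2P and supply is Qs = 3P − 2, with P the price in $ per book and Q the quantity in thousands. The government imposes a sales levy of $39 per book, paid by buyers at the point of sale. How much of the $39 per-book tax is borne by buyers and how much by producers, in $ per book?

Buyers bear $23.4 per book; producers bear $15.6 per book.

Before the tax: set 378 − 2P = 3P − 2 → P* = $76, Q* = 226.
With the tax collected from buyers, demand (in seller-price terms) shifts: Qd = 378 − 2(P + 39).
New equilibrium: buyers pay $99.4, producers receive $60.4, Q = 179.2. (Wedge: Pb − Ps = 39.)
Burden on buyers: $23.4; on producers: $15.6. (They sum to $39.)
The less price-elastic side of the market bears the larger share of a per-unit tax.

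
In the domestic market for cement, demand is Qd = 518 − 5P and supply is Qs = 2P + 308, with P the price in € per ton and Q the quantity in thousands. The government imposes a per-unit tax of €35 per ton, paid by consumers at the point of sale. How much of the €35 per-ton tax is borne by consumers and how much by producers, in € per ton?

Consumers bear €10 per ton; producers bear €25 per ton.

Before the tax: set 518 − 5P = 2P + 308 → P* = €30, Q* = 368.
With the tax collected from consumers, demand (in seller-price terms) shifts: Qd = 518 − 5(P + 35).
Solving gives Q = 318 with consumers paying €40 and producers receiving €5 (the €35 wedge).
Burden on consumers: €10; on producers: €25. (They sum to €35.)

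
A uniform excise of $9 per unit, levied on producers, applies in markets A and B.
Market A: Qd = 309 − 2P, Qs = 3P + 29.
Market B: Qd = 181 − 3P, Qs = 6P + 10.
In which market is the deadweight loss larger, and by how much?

Market B, by $32.4.

Market A: pre-tax P* = $56, Q* = 197; post-tax Q = 186.2; deadweight loss = $48.6.
Market B: pre-tax P* = $19, Q* = 124; post-tax Q = 106; deadweight loss = $81.
Difference: $48.6 vs $81 → market B is larger by $32.4.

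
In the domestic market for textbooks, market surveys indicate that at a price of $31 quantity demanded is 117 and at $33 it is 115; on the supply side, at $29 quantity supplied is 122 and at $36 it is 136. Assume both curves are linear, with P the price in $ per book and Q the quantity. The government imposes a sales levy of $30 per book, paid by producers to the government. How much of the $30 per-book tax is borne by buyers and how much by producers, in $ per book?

Demand slope: (115 − 117)/(33 − 31) = -1, so Qd = 148 − P.
Supply slope: (136 − 122)/(36 − 29) = 2, so Qs = 2P + 64.
Before the tax: set 148 − P = 2P + 64 → P* = $28, Q* = 120.
With the tax collected from producers, supply shifts: Qs = 2(P − 30) + 64.
Solving gives Q = 100 with buyers paying $48 and producers receiving $18 (the $30 wedge).
Burden on buyers: $20; on producers: $10. (They sum to $30.)
The less price-elastic side of the market bears the larger share of a per-unit tax.

Buyers bear $20 per book; producers bear $10 per book.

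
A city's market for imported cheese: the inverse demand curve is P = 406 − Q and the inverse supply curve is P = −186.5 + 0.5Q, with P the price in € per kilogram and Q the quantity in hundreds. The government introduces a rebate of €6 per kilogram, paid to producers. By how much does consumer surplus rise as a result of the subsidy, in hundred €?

Consumer surplus rises by €1588 hundred.

Inverting to Q(P) form: Qd = 406 − P; Qs = 2P + 373.
Without the subsidy, 406 − P = 2P + 373 gives 3P = 33, so P* = €11 and Q* = 395.
With a per-unit subsidy paid to producers, each receives P + 6 per unit sold, so supply becomes Qs = 2(P + 6) + 373.
Solving gives Q = 399 with consumers paying €7 and producers receiving €13 (the €6 wedge).
ΔCS is the trapezoid between Q = 399 and Q = 395 of height €4: ½ · (395 + 399) · 4 = €1588.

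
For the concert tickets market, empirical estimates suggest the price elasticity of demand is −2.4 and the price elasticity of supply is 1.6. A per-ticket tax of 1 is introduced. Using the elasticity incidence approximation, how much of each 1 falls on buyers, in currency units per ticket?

Incidence ratio: buyers' share ≈ εs / (εs + |εd|) = 1.6 / (1.6 + 2.4) = 0.4.
So buyers bear ≈ 0.4 × 1 = 0.4; sellers bear 0.6.

Buyers bear ≈ 0.4 per ticket.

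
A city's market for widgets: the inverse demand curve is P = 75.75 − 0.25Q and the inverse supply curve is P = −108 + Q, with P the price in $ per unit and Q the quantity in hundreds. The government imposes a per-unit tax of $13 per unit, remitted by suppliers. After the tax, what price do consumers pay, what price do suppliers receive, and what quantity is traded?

Rewrite in direct form: Qd = 303 − 4P and Qs = P + 108.
Before the tax: set 303 − 4P = P + 108 → P* = $39, Q* = 147.
With the tax collected from suppliers, supply shifts: Qs = (P − 13) + 108.
Solving gives Q = 136.6 with consumers paying $41.6 and suppliers receiving $28.6 (the $13 wedge).
The less price-elastic side of the market bears the larger share of a per-unit tax.

Consumers pay $41.6; suppliers receive $28.6; quantity = 136.6.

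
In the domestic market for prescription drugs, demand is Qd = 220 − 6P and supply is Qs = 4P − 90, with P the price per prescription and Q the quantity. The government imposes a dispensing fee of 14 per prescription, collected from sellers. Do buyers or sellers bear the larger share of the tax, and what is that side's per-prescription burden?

Sellers bear the larger share: 8.4 per prescription.

Without the tax, 220 − 6P = 4P − 90 gives 10P = 310, so P* = 31 and Q* = 34.
With the tax collected from sellers, supply shifts: Qs = 4(P − 14) − 90.
Solving gives Q = 0.4 with buyers paying 36.6 and sellers receiving 22.6 (the 14 wedge).
Per-prescription burden: buyers 5.6, sellers 8.4.
Sellers take the larger share because supply is less price-elastic here (demand slope 6 vs supply slope 4).
The less price-elastic side of the market bears the larger share of a per-unit tax.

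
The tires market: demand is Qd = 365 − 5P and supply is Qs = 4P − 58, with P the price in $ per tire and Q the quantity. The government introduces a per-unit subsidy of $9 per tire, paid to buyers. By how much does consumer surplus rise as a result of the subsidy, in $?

Consumer surplus rises by $560.

Without the subsidy, 365 − 5P = 4P − 58 gives 9P = 423, so P* = $47 and Q* = 130.
With a per-unit subsidy paid to buyers, each effectively pays P − 9, so demand becomes Qd = 365 − 5(P − 9).
Solving gives Q = 150 with buyers paying $43 and suppliers receiving $52 (the $9 wedge).
ΔCS is the trapezoid between Q = 150 and Q = 130 of height $4: ½ · (130 + 150) · 4 = $560.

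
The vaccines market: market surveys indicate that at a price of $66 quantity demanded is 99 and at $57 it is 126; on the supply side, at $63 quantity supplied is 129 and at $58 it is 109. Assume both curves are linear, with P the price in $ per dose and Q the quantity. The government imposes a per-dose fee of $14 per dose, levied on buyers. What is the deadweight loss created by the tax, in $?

Deadweight loss = $168.

Demand slope: (126 − 99)/(57 − 66) = -3, so Qd = 297 − 3P.
Supply slope: (109 − 129)/(58 − 63) = 4, so Qs = 4P − 123.
Without the tax, 297 − 3P = 4P − 123 gives 7P = 420, so P* = $60 and Q* = 117.
With the tax collected from buyers, demand (in seller-price terms) shifts: Qd = 297 − 3(P + 14).
Solving gives Q = 93 with buyers paying $68 and sellers receiving $54 (the $14 wedge).
Quantity falls by |ΔQ| = |117 − 93| = 24.
DWL = ½ · t · |ΔQ| = ½ · 14 · 24 = $168.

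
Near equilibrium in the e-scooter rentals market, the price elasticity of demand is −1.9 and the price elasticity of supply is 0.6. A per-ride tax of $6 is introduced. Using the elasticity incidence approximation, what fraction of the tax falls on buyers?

Buyers' share ≈ 0.24.

Incidence ratio: buyers' share ≈ εs / (εs + |εd|) = 0.6 / (0.6 + 1.9) = 0.24.
Supply is the less elastic side, so buyers bear the smaller share.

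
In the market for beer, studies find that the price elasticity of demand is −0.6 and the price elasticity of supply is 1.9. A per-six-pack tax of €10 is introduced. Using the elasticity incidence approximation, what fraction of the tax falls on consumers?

Consumers' share ≈ 0.76.

Incidence ratio: consumers' share ≈ εs / (εs + |εd|) = 1.9 / (1.9 + 0.6) = 0.76.
Supply is the more elastic side, so consumers bear the larger share.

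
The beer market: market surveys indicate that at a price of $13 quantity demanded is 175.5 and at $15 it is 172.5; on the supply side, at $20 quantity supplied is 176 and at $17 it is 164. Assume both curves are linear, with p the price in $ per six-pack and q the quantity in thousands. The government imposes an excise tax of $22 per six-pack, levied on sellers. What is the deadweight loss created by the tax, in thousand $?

Demand slope: (172.5 − 175.5)/(15 − 13) = -1.5, so qd = 195 − 1.5p.
Supply slope: (164 − 176)/(17 − 20) = 4, so qs = 4p + 96.
Without the tax, 195 − 1.5p = 4p + 96 gives 5.5p = 99, so p* = $18 and q* = 168.
With the tax collected from sellers, supply shifts: qs = 4(p − 22) + 96.
Solving gives q = 144 with buyers paying $34 and sellers receiving $12 (the $22 wedge).
Quantity falls by |ΔQ| = |168 − 144| = 24.
DWL = ½ · t · |ΔQ| = ½ · 22 · 24 = $264.

Deadweight loss = $264 thousand.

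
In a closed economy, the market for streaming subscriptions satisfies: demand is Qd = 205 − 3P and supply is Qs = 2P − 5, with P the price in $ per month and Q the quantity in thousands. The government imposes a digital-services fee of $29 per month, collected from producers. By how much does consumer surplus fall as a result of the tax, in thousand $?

Consumer surplus falls by $714.56 thousand.

Before the tax: set 205 − 3P = 2P − 5 → P* = $42, Q* = 79.
With the tax collected from producers, supply shifts: Qs = 2(P − 29) − 5.
Solving gives Q = 44.2 with buyers paying $53.6 and producers receiving $24.6 (the $29 wedge).
ΔCS is the trapezoid between Q = 44.2 and Q = 79 of height $11.6: ½ · (79 + 44.2) · 11.6 = $714.56.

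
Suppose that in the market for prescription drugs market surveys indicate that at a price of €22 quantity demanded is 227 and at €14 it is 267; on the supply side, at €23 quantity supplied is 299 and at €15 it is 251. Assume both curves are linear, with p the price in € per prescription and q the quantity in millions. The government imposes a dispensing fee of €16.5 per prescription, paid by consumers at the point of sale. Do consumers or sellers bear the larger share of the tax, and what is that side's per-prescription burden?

Demand slope: (267 − 227)/(14 − 22) = -5, so qd = 337 − 5p.
Supply slope: (251 − 299)/(15 − 23) = 6, so qs = 6p + 161.
Before the tax: set 337 − 5p = 6p + 161 → p* = €16, q* = 257.
With the tax collected from consumers, demand (in seller-price terms) shifts: qd = 337 − 5(p + 16.5).
New equilibrium: consumers pay €25, sellers receive €8.5, q = 212. (Wedge: pb − ps = 16.5.)
Per-prescription burden: consumers €9, sellers €7.5.
Consumers take the larger share because demand is less price-elastic here (demand slope 5 vs supply slope 6).
The less price-elastic side of the market bears the larger share of a per-unit tax.

Consumers bear the larger share: €9 per prescription.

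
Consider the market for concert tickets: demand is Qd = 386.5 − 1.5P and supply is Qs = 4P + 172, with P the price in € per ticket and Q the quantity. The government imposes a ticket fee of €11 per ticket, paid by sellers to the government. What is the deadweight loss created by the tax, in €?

Deadweight loss = €66.

Without the tax, 386.5 − 1.5P = 4P + 172 gives 5.5P = 214.5, so P* = €39 and Q* = 328.
With the tax collected from sellers, supply shifts: Qs = 4(P − 11) + 172.
New equilibrium: consumers pay €47, sellers receive €36, Q = 316. (Wedge: Pb − Ps = 11.)
Quantity falls by |ΔQ| = |328 − 316| = 12.
DWL = ½ · t · |ΔQ| = ½ · 11 · 12 = €66.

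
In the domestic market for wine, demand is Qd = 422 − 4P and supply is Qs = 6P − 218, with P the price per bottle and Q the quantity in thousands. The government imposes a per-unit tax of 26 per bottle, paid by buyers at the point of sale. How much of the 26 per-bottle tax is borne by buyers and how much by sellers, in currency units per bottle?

Without the tax, 422 − 4P = 6P − 218 gives 10P = 640, so P* = 64 and Q* = 166.
With the tax collected from buyers, demand (in seller-price terms) shifts: Qd = 422 − 4(P + 26).
Solving gives Q = 103.6 with buyers paying 79.6 and sellers receiving 53.6 (the 26 wedge).
Burden on buyers: 15.6; on sellers: 10.4. (They sum to 26.)
The less price-elastic side of the market bears the larger share of a per-unit tax.

Buyers bear 15.6 per bottle; sellers bear 10.4 per bottle.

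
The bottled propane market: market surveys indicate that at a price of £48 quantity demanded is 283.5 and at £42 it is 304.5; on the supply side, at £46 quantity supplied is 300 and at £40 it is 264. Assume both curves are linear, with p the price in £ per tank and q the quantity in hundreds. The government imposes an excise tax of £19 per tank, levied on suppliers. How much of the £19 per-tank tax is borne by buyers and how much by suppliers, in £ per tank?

Buyers bear £12 per tank; suppliers bear £7 per tank.

Demand slope: (304.5 − 283.5)/(42 − 48) = -3.5, so qd = 451.5 − 3.5p.
Supply slope: (264 − 300)/(40 − 46) = 6, so qs = 6p + 24.
Without the tax, 451.5 − 3.5p = 6p + 24 gives 9.5p = 427.5, so p* = £45 and q* = 294.
With the tax collected from suppliers, supply shifts: qs = 6(p − 19) + 24.
New equilibrium: buyers pay £57, suppliers receive £38, q = 252. (Wedge: pb − ps = 19.)
Burden on buyers: £12; on suppliers: £7. (They sum to £19.)
The less price-elastic side of the market bears the larger share of a per-unit tax.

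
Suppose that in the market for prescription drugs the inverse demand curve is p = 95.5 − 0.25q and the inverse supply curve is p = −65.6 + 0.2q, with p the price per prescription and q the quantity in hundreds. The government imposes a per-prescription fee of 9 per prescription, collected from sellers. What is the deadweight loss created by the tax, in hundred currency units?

Deadweight loss = 90 hundred.

Rewrite in direct form: qd = 382 − 4p and qs = 5p + 328.
Before the tax: set 382 − 4p = 5p + 328 → p* = 6, q* = 358.
With the tax collected from sellers, supply shifts: qs = 5(p − 9) + 328.
New equilibrium: buyers pay 11, sellers receive 2, q = 338. (Wedge: pb − ps = 9.)
Quantity falls by |ΔQ| = |358 − 338| = 20.
DWL = ½ · t · |ΔQ| = ½ · 9 · 20 = 90.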